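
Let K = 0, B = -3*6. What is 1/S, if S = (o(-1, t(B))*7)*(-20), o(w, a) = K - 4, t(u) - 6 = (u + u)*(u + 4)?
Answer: 1/560 ≈ 0.0017857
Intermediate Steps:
B = -18
t(u) = 6 + 2*u*(4 + u) (t(u) = 6 + (u + u)*(u + 4) = 6 + (2*u)*(4 + u) = 6 + 2*u*(4 + u))
o(w, a) = -4 (o(w, a) = 0 - 4 = -4)
S = 560 (S = -4*7*(-20) = -28*(-20) = 560)
1/S = 1/560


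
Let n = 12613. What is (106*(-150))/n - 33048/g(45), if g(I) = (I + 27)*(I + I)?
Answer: -802263/126130 ≈ -6.3606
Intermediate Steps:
g(I) = 2*I*(27 + I) (g(I) = (27 + I)*(2*I) = 2*I*(27 + I))
(106*(-150))/n - 33048/g(45) = (106*(-150))/12613 - 33048*1/(90*(27 + 45)) = -15900*1/12613 - 33048/(2*45*72) = -15900/12613 - 33048/6480 = -15900/12613 - 33048*1/6480 = -15900/12613 - 51/10 = -802263/126130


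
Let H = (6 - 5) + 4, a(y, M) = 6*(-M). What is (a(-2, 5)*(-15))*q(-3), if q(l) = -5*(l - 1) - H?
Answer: 6750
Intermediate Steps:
a(y, M) = -6*M
H = 5 (H = 1 + 4 = 5)
q(l) = -5*l (q(l) = -5*(l - 1) - 1*5 = -5*(-1 + l) - 5 = (5 - 5*l) - 5 = -5*l)
(a(-2, 5)*(-15))*q(-3) = (-6*5*(-15))*(-5*(-3)) = -30*(-15)*15 = 450*15 = 6750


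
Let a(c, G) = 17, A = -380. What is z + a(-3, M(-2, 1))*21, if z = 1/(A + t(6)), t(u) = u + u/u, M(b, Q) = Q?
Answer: 133160/373 ≈ 357.00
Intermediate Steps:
t(u) = 1 + u (t(u) = u + 1 = 1 + u)
z = -1/373 (z = 1/(-380 + (1 + 6)) = 1/(-380 + 7) = 1/(-373) = -1/373 ≈ -0.0026810)
z + a(-3, M(-2, 1))*21 = -1/373 + 17*21 = -1/373 + 357 = 133160/373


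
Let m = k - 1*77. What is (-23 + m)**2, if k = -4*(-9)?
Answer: 4096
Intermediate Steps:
k = 36
m = -41 (m = 36 - 1*77 = 36 - 77 = -41)
(-23 + m)**2 = (-23 - 41)**2 = (-64)**2 = 4096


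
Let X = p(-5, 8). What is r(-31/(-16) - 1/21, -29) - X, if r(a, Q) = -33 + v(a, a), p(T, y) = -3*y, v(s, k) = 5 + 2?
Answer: -2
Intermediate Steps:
v(s, k) = 7
r(a, Q) = -26 (r(a, Q) = -33 + 7 = -26)
X = -24 (X = -3*8 = -24)
r(-31/(-16) - 1/21, -29) - X = -26 - 1*(-24) = -26 + 24 = -2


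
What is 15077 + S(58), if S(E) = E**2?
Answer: 18441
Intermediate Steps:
15077 + S(58) = 15077 + 58**2 = 15077 + 3364 = 18441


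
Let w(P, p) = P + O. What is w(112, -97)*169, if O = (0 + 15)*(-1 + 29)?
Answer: 89908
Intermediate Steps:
O = 420 (O = 15*28 = 420)
w(P, p) = 420 + P (w(P, p) = P + 420 = 420 + P)
w(112, -97)*169 = (420 + 112)*169 = 532*169 = 89908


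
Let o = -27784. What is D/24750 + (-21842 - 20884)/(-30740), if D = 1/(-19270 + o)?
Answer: 2487906138413/1789969450500 ≈ 1.3899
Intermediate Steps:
D = -1/47054 (D = 1/(-19270 - 27784) = 1/(-47054) = -1/47054 ≈ -2.1252e-5)
D/24750 + (-21842 - 20884)/(-30740) = -1/47054/24750 + (-21842 - 20884)/(-30740) = -1/47054*1/24750 - 42726*(-1/30740) = -1/1164586500 + 21363/15370 = 2487906138413/1789969450500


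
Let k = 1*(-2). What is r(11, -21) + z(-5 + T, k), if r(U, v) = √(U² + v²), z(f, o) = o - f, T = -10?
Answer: 13 + √562 ≈ 36.707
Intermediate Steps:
k = -2
r(11, -21) + z(-5 + T, k) = √(11² + (-21)²) + (-2 - (-5 - 10)) = √(121 + 441) + (-2 - 1*(-15)) = √562 + (-2 + 15) = √562 + 13 = 13 + √562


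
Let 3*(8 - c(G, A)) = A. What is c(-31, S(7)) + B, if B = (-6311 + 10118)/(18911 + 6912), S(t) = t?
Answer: 450412/77469 ≈ 5.8141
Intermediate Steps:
c(G, A) = 8 - A/3
B = 3807/25823 ≈ 0.14743
c(-31, S(7)) + B = (8 - 1/3*7) + 3807/25823 = (8 - 7/3) + 3807/25823 = 17/3 + 3807/25823 = 450412/77469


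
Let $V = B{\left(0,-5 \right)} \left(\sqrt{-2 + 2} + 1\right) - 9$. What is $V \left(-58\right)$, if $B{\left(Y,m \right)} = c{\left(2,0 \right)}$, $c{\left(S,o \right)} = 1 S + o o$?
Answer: $406$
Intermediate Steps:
$c{\left(S,o \right)} = S + o^{2}$
$B{\left(Y,m \right)} = 2$ ($B{\left(Y,m \right)} = 2 + 0^{2} = 2 + 0 = 2$)
$V = -7$ ($V = 2 \left(\sqrt{-2 + 2} + 1\right) - 9 = 2 \left(\sqrt{0} + 1\right) - 9 = 2 \left(0 + 1\right) - 9 = 2 \cdot 1 - 9 = 2 - 9 = -7$)
$V \left(-58\right) = \left(-7\right) \left(-58\right) = 406$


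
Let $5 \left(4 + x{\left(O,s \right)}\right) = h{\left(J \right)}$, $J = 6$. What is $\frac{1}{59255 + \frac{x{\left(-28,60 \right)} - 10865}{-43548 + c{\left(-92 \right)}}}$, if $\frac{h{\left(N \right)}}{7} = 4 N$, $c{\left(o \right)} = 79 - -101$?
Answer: $\frac{72280}{4282969459} \approx 1.6876 \cdot 10^{-5}$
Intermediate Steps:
$c{\left(o \right)} = 180$ ($c{\left(o \right)} = 79 + 101 = 180$)
$h{\left(N \right)} = 28 N$ ($h{\left(N \right)} = 7 \cdot 4 N = 28 N$)
$x{\left(O,s \right)} = \frac{148}{5}$ ($x{\left(O,s \right)} = -4 + \frac{28 \cdot 6}{5} = -4 + \frac{1}{5} \cdot 168 = -4 + \frac{168}{5} = \frac{148}{5}$)
$\frac{1}{59255 + \frac{x{\left(-28,60 \right)} - 10865}{-43548 + c{\left(-92 \right)}}} = \frac{1}{59255 + \frac{\frac{148}{5} - 10865}{-43548 + 180}} = \frac{1}{59255 - \frac{54177}{5 \left(-43368\right)}} = \frac{1}{59255 - - \frac{18059}{72280}} = \frac{1}{59255 + \frac{18059}{72280}} = \frac{1}{\frac{4282969459}{72280}} = \frac{72280}{4282969459}$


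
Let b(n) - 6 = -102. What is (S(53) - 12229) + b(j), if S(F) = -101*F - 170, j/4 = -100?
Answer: -17848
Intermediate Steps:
j = -400 (j = 4*(-100) = -400)
S(F) = -170 - 101*F
b(n) = -96 (b(n) = 6 - 102 = -96)
(S(53) - 12229) + b(j) = ((-170 - 101*53) - 12229) - 96 = ((-170 - 5353) - 12229) - 96 = (-5523 - 12229) - 96 = -17752 - 96 = -17848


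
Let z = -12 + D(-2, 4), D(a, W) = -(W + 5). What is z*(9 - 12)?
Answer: 63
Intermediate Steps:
D(a, W) = -5 - W (D(a, W) = -(5 + W) = -5 - W)
z = -21 (z = -12 + (-5 - 1*4) = -12 + (-5 - 4) = -12 - 9 = -21)
z*(9 - 12) = -21*(9 - 12) = -21*(-3) = 63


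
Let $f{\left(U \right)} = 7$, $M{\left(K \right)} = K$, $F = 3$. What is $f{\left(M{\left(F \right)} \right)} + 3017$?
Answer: $3024$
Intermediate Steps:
$f{\left(M{\left(F \right)} \right)} + 3017 = 7 + 3017 = 3024$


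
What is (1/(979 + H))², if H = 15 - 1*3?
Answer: 1/982081 ≈ 1.0182e-6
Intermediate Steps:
H = 12 (H = 15 - 3 = 12)
(1/(979 + H))² = (1/(979 + 12))² = (1/991)² = 1/982081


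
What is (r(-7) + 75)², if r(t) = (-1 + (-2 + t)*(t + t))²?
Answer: 246490000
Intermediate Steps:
r(t) = (-1 + 2*t*(-2 + t))² (r(t) = (-1 + (-2 + t)*(2*t))² = (-1 + 2*t*(-2 + t))²)
(r(-7) + 75)² = ((1 - 2*(-7)² + 4*(-7))² + 75)² = ((1 - 2*49 - 28)² + 75)² = ((1 - 98 - 28)² + 75)² = ((-125)² + 75)² = (15625 + 75)² = 15700² = 246490000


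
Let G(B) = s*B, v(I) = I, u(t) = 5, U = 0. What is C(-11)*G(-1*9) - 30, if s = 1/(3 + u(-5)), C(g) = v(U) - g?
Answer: -339/8 ≈ -42.375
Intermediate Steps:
C(g) = -g (C(g) = 0 - g = -g)
s = 1/8 (s = 1/(3 + 5) = 1/8 ≈ 0.12500)
G(B) = B/8
C(-11)*G(-1*9) - 30 = (-1*(-11))*((-1*9)/8) - 30 = 11*((1/8)*(-9)) - 30 = 11*(-9/8) - 30 = -99/8 - 30 = -339/8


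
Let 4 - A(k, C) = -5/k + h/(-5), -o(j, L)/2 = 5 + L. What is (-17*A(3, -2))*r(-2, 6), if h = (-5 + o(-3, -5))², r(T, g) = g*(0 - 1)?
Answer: 1088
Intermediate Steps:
o(j, L) = -10 - 2*L (o(j, L) = -2*(5 + L) = -10 - 2*L)
r(T, g) = -g (r(T, g) = g*(-1) = -g)
h = 25 (h = (-5 + (-10 - 2*(-5)))² = (-5 + (-10 + 10))² = (-5 + 0)² = (-5)² = 25)
A(k, C) = 9 + 5/k (A(k, C) = 4 - (-5/k + 25/(-5)) = 4 - (-5/k + 25*(-⅕)) = 4 - (-5/k - 5) = 4 - (-5 - 5/k) = 4 + (5 + 5/k) = 9 + 5/k)
(-17*A(3, -2))*r(-2, 6) = (-17*(9 + 5/3))*(-1*6) = -17*(9 + 5*(⅓))*(-6) = -17*(9 + 5/3)*(-6) = -17*32/3*(-6) = -544/3*(-6) = 1088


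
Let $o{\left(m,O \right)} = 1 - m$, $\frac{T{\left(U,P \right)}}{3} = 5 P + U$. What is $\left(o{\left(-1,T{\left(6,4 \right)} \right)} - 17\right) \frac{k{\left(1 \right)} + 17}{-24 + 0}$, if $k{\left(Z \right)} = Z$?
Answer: $\frac{45}{4} \approx 11.25$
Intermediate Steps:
$T{\left(U,P \right)} = 3 U + 15 P$ ($T{\left(U,P \right)} = 3 \left(5 P + U\right) = 3 \left(U + 5 P\right) = 3 U + 15 P$)
$\left(o{\left(-1,T{\left(6,4 \right)} \right)} - 17\right) \frac{k{\left(1 \right)} + 17}{-24 + 0} = \left(\left(1 - -1\right) - 17\right) \frac{1 + 17}{-24 + 0} = \left(\left(1 + 1\right) - 17\right) \frac{18}{-24} = \left(2 - 17\right) 18 \left(- \frac{1}{24}\right) = \left(-15\right) \left(- \frac{3}{4}\right) = \frac{45}{4}$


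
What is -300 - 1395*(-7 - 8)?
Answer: 20625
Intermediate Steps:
-300 - 1395*(-7 - 8) = -300 - 1395*(-15) = -300 - 465*(-45) = -300 + 20925 = 20625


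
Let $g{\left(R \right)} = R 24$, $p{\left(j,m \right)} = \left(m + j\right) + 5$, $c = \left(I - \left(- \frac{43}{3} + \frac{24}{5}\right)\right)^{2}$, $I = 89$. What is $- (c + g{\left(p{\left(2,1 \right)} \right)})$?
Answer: $- \frac{2227684}{225} \approx -9900.8$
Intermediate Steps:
$c = \frac{2184484}{225}$ ($c = \left(89 - \left(- \frac{43}{3} + \frac{24}{5}\right)\right)^{2} = \left(89 - - \frac{143}{15}\right)^{2} = \left(89 + \left(\frac{43}{3} - \frac{24}{5}\right)\right)^{2} = \left(89 + \frac{143}{15}\right)^{2} = \left(\frac{1478}{15}\right)^{2} = \frac{2184484}{225} \approx 9708.8$)
$p{\left(j,m \right)} = 5 + j + m$ ($p{\left(j,m \right)} = \left(j + m\right) + 5 = 5 + j + m$)
$g{\left(R \right)} = 24 R$
$- (c + g{\left(p{\left(2,1 \right)} \right)}) = - (\frac{2184484}{225} + 24 \left(5 + 2 + 1\right)) = - (\frac{2184484}{225} + 24 \cdot 8) = - (\frac{2184484}{225} + 192) = \left(-1\right) \frac{2227684}{225} = - \frac{2227684}{225}$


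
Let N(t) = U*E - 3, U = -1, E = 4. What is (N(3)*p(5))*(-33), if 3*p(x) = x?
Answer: 385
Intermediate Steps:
p(x) = x/3
N(t) = -7 (N(t) = -1*4 - 3 = -4 - 3 = -7)
(N(3)*p(5))*(-33) = -7*5/3*(-33) = -35/3*(-33) = 385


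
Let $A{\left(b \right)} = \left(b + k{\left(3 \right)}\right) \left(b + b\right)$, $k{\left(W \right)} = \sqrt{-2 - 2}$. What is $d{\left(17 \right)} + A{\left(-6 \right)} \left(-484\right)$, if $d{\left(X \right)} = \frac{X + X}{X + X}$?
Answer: $-34847 + 11616 i \approx -34847.0 + 11616.0 i$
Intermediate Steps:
$k{\left(W \right)} = 2 i$ ($k{\left(W \right)} = \sqrt{-4} = 2 i$)
$d{\left(X \right)} = 1$ ($d{\left(X \right)} = \frac{2 X}{2 X} = 2 X \frac{1}{2 X} = 1$)
$A{\left(b \right)} = 2 b \left(b + 2 i\right)$ ($A{\left(b \right)} = \left(b + 2 i\right) \left(b + b\right) = \left(b + 2 i\right) 2 b = 2 b \left(b + 2 i\right)$)
$d{\left(17 \right)} + A{\left(-6 \right)} \left(-484\right) = 1 + 2 \left(-6\right) \left(-6 + 2 i\right) \left(-484\right) = 1 + \left(72 - 24 i\right) \left(-484\right) = 1 - \left(34848 - 11616 i\right) = -34847 + 11616 i$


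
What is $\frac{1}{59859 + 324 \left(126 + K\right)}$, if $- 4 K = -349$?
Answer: $\frac{1}{128952} \approx 7.7548 \cdot 10^{-6}$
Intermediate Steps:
$K = \frac{349}{4}$ ($K = \left(- \frac{1}{4}\right) \left(-349\right) = \frac{349}{4} \approx 87.25$)
$\frac{1}{59859 + 324 \left(126 + K\right)} = \frac{1}{59859 + 324 \left(126 + \frac{349}{4}\right)} = \frac{1}{59859 + 324 \cdot \frac{853}{4}} = \frac{1}{59859 + 69093} = \frac{1}{128952}$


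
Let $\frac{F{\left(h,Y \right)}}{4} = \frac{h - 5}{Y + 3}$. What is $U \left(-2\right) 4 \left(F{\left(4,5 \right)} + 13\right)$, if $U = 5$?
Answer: $-500$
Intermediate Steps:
$F{\left(h,Y \right)} = \frac{4 \left(-5 + h\right)}{3 + Y}$ ($F{\left(h,Y \right)} = 4 \frac{h - 5}{Y + 3} = 4 \frac{-5 + h}{3 + Y} = \frac{4 \left(-5 + h\right)}{3 + Y}$)
$U \left(-2\right) 4 \left(F{\left(4,5 \right)} + 13\right) = 5 \left(-2\right) 4 \left(\frac{4 \left(-5 + 4\right)}{3 + 5} + 13\right) = \left(-10\right) 4 \left(4 \cdot \frac{1}{8} \left(-1\right) + 13\right) = - 40 \left(4 \cdot \frac{1}{8} \left(-1\right) + 13\right) = - 40 \left(- \frac{1}{2} + 13\right) = \left(-40\right) \frac{25}{2} = -500$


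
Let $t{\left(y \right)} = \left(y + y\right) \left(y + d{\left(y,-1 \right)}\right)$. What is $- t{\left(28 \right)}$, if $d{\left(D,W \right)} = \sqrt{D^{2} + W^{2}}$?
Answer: $-1568 - 56 \sqrt{785} \approx -3137.0$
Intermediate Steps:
$t{\left(y \right)} = 2 y \left(y + \sqrt{1 + y^{2}}\right)$ ($t{\left(y \right)} = \left(y + y\right) \left(y + \sqrt{y^{2} + \left(-1\right)^{2}}\right) = 2 y \left(y + \sqrt{y^{2} + 1}\right) = 2 y \left(y + \sqrt{1 + y^{2}}\right)$)
$- t{\left(28 \right)} = - 2 \cdot 28 \left(28 + \sqrt{1 + 28^{2}}\right) = - 2 \cdot 28 \left(28 + \sqrt{1 + 784}\right) = - 2 \cdot 28 \left(28 + \sqrt{785}\right) = - (1568 + 56 \sqrt{785}) = -1568 - 56 \sqrt{785}$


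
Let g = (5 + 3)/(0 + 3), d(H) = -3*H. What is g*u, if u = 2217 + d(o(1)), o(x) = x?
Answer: 5904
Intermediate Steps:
g = 8/3 ≈ 2.6667
u = 2214 (u = 2217 - 3*1 = 2217 - 3 = 2214)
g*u = (8/3)*2214 = 5904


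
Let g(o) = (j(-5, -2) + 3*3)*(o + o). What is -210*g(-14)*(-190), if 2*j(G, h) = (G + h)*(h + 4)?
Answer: -2234400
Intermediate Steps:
j(G, h) = (4 + h)*(G + h)/2 (j(G, h) = ((G + h)*(h + 4))/2 = ((G + h)*(4 + h))/2 = ((4 + h)*(G + h))/2 = (4 + h)*(G + h)/2)
g(o) = 4*o (g(o) = (((1/2)*(-2)**2 + 2*(-5) + 2*(-2) + (1/2)*(-5)*(-2)) + 3*3)*(o + o) = (((1/2)*4 - 10 - 4 + 5) + 9)*(2*o) = ((2 - 10 - 4 + 5) + 9)*(2*o) = (-7 + 9)*(2*o) = 2*(2*o) = 4*o)
-210*g(-14)*(-190) = -840*(-14)*(-190) = -210*(-56)*(-190) = 11760*(-190) = -2234400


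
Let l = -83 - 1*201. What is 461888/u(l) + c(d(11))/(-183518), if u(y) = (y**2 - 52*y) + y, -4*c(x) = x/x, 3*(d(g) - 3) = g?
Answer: 84764785769/17459902520 ≈ 4.8548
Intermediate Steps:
d(g) = 3 + g/3
c(x) = -1/4 (c(x) = -x/(4*x) = -1/4*1 = -1/4)
l = -284 (l = -83 - 201 = -284)
u(y) = y**2 - 51*y
461888/u(l) + c(d(11))/(-183518) = 461888/((-284*(-51 - 284))) - 1/4/(-183518) = 461888/((-284*(-335))) - 1/4*(-1/183518) = 461888/95140 + 1/734072 = 461888*(1/95140) + 1/734072 = 115472/23785 + 1/734072 = 84764785769/17459902520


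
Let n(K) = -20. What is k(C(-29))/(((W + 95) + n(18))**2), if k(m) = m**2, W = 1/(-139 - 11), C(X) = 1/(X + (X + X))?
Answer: 2500/106420140841 ≈ 2.3492e-8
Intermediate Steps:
C(X) = 1/(3*X) (C(X) = 1/(X + 2*X) = 1/(3*X))
W = -1/150 (W = 1/(-150) = -1/150 ≈ -0.0066667)
k(C(-29))/(((W + 95) + n(18))**2) = ((1/3)/(-29))**2/(((-1/150 + 95) - 20)**2) = ((1/3)*(-1/29))**2/((14249/150 - 20)**2) = (-1/87)**2/((11249/150)**2) = 1/(7569*(126540001/22500)) = (1/7569)*(22500/126540001) = 2500/106420140841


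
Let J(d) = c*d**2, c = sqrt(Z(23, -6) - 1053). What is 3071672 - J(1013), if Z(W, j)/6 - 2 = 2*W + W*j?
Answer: 3071672 - 3078507*I*sqrt(177) ≈ 3.0717e+6 - 4.0957e+7*I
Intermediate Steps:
Z(W, j) = 12 + 12*W + 6*W*j (Z(W, j) = 12 + 6*(2*W + W*j) = 12 + (12*W + 6*W*j) = 12 + 12*W + 6*W*j)
c = 3*I*sqrt(177) (c = sqrt((12 + 12*23 + 6*23*(-6)) - 1053) = sqrt((12 + 276 - 828) - 1053) = sqrt(-540 - 1053) = sqrt(-1593) = 3*I*sqrt(177) ≈ 39.912*I)
J(d) = 3*I*sqrt(177)*d**2 (J(d) = (3*I*sqrt(177))*d**2 = 3*I*sqrt(177)*d**2)
3071672 - J(1013) = 3071672 - 3*I*sqrt(177)*1013**2 = 3071672 - 3*I*sqrt(177)*1026169 = 3071672 - 3078507*I*sqrt(177)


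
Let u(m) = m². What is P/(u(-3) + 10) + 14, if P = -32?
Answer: 234/19 ≈ 12.316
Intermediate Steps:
P/(u(-3) + 10) + 14 = -32/((-3)² + 10) + 14 = -32/(9 + 10) + 14 = -32/19 + 14 = 234/19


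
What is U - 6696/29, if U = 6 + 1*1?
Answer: -6493/29 ≈ -223.90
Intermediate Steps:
U = 7 (U = 6 + 1 = 7)
U - 6696/29 = 7 - 6696/29 = -6493/29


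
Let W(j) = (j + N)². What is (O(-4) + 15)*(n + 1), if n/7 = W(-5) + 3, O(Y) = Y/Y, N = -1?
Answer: 4384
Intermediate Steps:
O(Y) = 1
W(j) = (-1 + j)² (W(j) = (j - 1)² = (-1 + j)²)
n = 273 (n = 7*((-1 - 5)² + 3) = 7*((-6)² + 3) = 7*(36 + 3) = 7*39 = 273)
(O(-4) + 15)*(n + 1) = (1 + 15)*(273 + 1) = 16*274 = 4384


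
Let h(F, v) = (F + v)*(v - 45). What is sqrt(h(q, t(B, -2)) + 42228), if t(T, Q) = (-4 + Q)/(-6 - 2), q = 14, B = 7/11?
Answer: sqrt(665205)/4 ≈ 203.90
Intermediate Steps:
B = 7/11 (B = 7*(1/11) = 7/11 ≈ 0.63636)
t(T, Q) = 1/2 - Q/8 (t(T, Q) = (-4 + Q)/(-8) = (-4 + Q)*(-1/8) = 1/2 - Q/8)
h(F, v) = (-45 + v)*(F + v) (h(F, v) = (F + v)*(-45 + v) = (-45 + v)*(F + v))
sqrt(h(q, t(B, -2)) + 42228) = sqrt(((1/2 - 1/8*(-2))**2 - 45*14 - 45*(1/2 - 1/8*(-2)) + 14*(1/2 - 1/8*(-2))) + 42228) = sqrt(((1/2 + 1/4)**2 - 630 - 45*(1/2 + 1/4) + 14*(1/2 + 1/4)) + 42228) = sqrt(((3/4)**2 - 630 - 45*3/4 + 14*(3/4)) + 42228) = sqrt((9/16 - 630 - 135/4 + 21/2) + 42228) = sqrt(-10443/16 + 42228) = sqrt(665205/16) = sqrt(665205)/4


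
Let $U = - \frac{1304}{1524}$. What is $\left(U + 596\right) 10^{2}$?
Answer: $\frac{22675000}{381} \approx 59514.0$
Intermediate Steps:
$U = - \frac{326}{381}$ ($U = \left(-1304\right) \frac{1}{1524} = - \frac{326}{381} \approx -0.85564$)
$\left(U + 596\right) 10^{2} = \left(- \frac{326}{381} + 596\right) 10^{2} = \frac{226750}{381} \cdot 100 = \frac{22675000}{381}$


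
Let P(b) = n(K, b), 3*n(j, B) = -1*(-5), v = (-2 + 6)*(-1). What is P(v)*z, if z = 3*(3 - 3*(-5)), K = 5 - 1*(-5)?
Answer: 90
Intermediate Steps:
v = -4 (v = 4*(-1) = -4)
K = 10 (K = 5 + 5 = 10)
z = 54 (z = 3*(3 + 15) = 3*18 = 54)
n(j, B) = 5/3 (n(j, B) = (-1*(-5))/3 = (⅓)*5 = 5/3)
P(b) = 5/3
P(v)*z = (5/3)*54 = 90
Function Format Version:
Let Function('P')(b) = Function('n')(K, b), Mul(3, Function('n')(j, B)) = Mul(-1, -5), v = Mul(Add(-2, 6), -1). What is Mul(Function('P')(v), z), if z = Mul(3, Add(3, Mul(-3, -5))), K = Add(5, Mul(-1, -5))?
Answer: 90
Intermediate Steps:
v = -4 (v = Mul(4, -1) = -4)
K = 10 (K = Add(5, 5) = 10)
z = 54 (z = Mul(3, Add(3, 15)) = Mul(3, 18) = 54)
Function('n')(j, B) = Rational(5, 3) (Function('n')(j, B) = Mul(Rational(1, 3), Mul(-1, -5)) = Mul(Rational(1, 3), 5) = Rational(5, 3))
Function('P')(b) = Rational(5, 3)
Mul(Function('P')(v), z) = Mul(Rational(5, 3), 54) = 90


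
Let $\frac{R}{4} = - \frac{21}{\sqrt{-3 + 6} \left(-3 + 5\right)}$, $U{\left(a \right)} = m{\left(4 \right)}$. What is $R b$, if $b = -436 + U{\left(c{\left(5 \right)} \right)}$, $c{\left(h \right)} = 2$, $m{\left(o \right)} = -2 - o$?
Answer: $6188 \sqrt{3} \approx 10718.0$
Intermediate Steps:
$U{\left(a \right)} = -6$ ($U{\left(a \right)} = -2 - 4 = -6$)
$R = - 14 \sqrt{3}$ ($R = 4 \left(- \frac{21}{\sqrt{-3 + 6} \left(-3 + 5\right)}\right) = 4 \left(- \frac{21}{\sqrt{3} \cdot 2}\right) = 4 \left(- \frac{21}{2 \sqrt{3}}\right) = 4 \left(- 21 \frac{\sqrt{3}}{6}\right) = 4 \left(- \frac{7 \sqrt{3}}{2}\right) = - 14 \sqrt{3} \approx -24.249$)
$b = -442$ ($b = -436 - 6 = -442$)
$R b = - 14 \sqrt{3} \left(-442\right) = 6188 \sqrt{3}$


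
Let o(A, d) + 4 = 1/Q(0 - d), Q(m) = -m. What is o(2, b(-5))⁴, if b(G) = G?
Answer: 194481/625 ≈ 311.17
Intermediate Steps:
o(A, d) = -4 + 1/d (o(A, d) = -4 + 1/(-(0 - d)) = -4 + 1/(-(-1)*d) = -4 + 1/d)
o(2, b(-5))⁴ = (-4 + 1/(-5))⁴ = (-4 - ⅕)⁴ = (-21/5)⁴ = 194481/625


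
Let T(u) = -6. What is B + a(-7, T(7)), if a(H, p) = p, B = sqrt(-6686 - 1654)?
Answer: -6 + 2*I*sqrt(2085) ≈ -6.0 + 91.324*I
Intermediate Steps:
B = 2*I*sqrt(2085) (B = sqrt(-8340) = 2*I*sqrt(2085) ≈ 91.324*I)
B + a(-7, T(7)) = 2*I*sqrt(2085) - 6 = -6 + 2*I*sqrt(2085)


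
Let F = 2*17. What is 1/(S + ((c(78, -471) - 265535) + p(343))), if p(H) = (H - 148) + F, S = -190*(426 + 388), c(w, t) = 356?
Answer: -1/419610 ≈ -2.3832e-6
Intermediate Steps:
F = 34
S = -154660 (S = -190*814 = -154660)
p(H) = -114 + H (p(H) = (H - 148) + 34 = (-148 + H) + 34 = -114 + H)
1/(S + ((c(78, -471) - 265535) + p(343))) = 1/(-154660 + ((356 - 265535) + (-114 + 343))) = 1/(-154660 + (-265179 + 229)) = 1/(-154660 - 264950) = 1/(-419610) = -1/419610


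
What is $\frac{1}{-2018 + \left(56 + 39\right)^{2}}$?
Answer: $\frac{1}{7007} \approx 0.00014271$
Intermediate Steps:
$\frac{1}{-2018 + \left(56 + 39\right)^{2}} = \frac{1}{-2018 + 95^{2}} = \frac{1}{-2018 + 9025} = \frac{1}{7007}$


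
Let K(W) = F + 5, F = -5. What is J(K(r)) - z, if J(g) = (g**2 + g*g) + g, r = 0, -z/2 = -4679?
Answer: -9358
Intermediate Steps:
z = 9358 (z = -2*(-4679) = 9358)
K(W) = 0 (K(W) = -5 + 5 = 0)
J(g) = g + 2*g**2 (J(g) = (g**2 + g**2) + g = 2*g**2 + g = g + 2*g**2)
J(K(r)) - z = 0*(1 + 2*0) - 1*9358 = 0*(1 + 0) - 9358 = 0*1 - 9358 = 0 - 9358 = -9358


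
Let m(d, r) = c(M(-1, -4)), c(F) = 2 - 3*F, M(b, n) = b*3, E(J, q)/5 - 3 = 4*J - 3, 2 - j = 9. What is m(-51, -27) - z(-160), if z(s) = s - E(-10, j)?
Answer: -29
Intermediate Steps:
j = -7 (j = 2 - 1*9 = 2 - 9 = -7)
E(J, q) = 20*J (E(J, q) = 15 + 5*(4*J - 3) = 15 + 5*(-3 + 4*J) = 15 + (-15 + 20*J) = 20*J)
M(b, n) = 3*b
z(s) = 200 + s (z(s) = s - 20*(-10) = s - 1*(-200) = s + 200 = 200 + s)
m(d, r) = 11 (m(d, r) = 2 - 9*(-1) = 2 - 3*(-3) = 2 + 9 = 11)
m(-51, -27) - z(-160) = 11 - (200 - 160) = 11 - 1*40 = 11 - 40 = -29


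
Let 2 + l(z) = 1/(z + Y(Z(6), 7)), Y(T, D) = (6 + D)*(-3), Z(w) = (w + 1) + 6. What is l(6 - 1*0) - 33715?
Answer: -1112662/33 ≈ -33717.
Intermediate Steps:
Z(w) = 7 + w (Z(w) = (1 + w) + 6 = 7 + w)
Y(T, D) = -18 - 3*D
l(z) = -2 + 1/(-39 + z) (l(z) = -2 + 1/(z + (-18 - 3*7)) = -2 + 1/(z + (-18 - 21)) = -2 + 1/(z - 39) = -2 + 1/(-39 + z))
l(6 - 1*0) - 33715 = (79 - 2*(6 - 1*0))/(-39 + (6 - 1*0)) - 33715 = (79 - 2*(6 + 0))/(-39 + (6 + 0)) - 33715 = (79 - 2*6)/(-39 + 6) - 33715 = (79 - 12)/(-33) - 33715 = -1/33*67 - 33715 = -67/33 - 33715 = -1112662/33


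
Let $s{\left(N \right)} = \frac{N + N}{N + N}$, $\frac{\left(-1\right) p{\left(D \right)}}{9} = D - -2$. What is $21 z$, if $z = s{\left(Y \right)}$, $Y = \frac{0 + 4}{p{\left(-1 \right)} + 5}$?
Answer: $21$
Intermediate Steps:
$p{\left(D \right)} = -18 - 9 D$ ($p{\left(D \right)} = - 9 \left(D - -2\right) = - 9 \left(D + 2\right) = - 9 \left(2 + D\right) = -18 - 9 D$)
$Y = -1$ ($Y = \frac{0 + 4}{\left(-18 - -9\right) + 5} = \frac{4}{\left(-18 + 9\right) + 5} = \frac{4}{-9 + 5} = \frac{4}{-4} = 4 \left(- \frac{1}{4}\right) = -1$)
$s{\left(N \right)} = 1$ ($s{\left(N \right)} = \frac{2 N}{2 N} = 2 N \frac{1}{2 N} = 1$)
$z = 1$
$21 z = 21 \cdot 1 = 21$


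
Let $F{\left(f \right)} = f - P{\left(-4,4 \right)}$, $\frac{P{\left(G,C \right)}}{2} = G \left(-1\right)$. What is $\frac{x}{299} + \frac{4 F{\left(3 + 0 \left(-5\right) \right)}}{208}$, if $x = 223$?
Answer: $\frac{777}{1196} \approx 0.64967$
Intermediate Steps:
$P{\left(G,C \right)} = - 2 G$ ($P{\left(G,C \right)} = 2 G \left(-1\right) = 2 \left(- G\right) = - 2 G$)
$F{\left(f \right)} = -8 + f$ ($F{\left(f \right)} = f - \left(-2\right) \left(-4\right) = f - 8 = -8 + f$)
$\frac{x}{299} + \frac{4 F{\left(3 + 0 \left(-5\right) \right)}}{208} = \frac{223}{299} + \frac{4 \left(-8 + \left(3 + 0 \left(-5\right)\right)\right)}{208} = 223 \cdot \frac{1}{299} + 4 \left(-8 + \left(3 + 0\right)\right) \frac{1}{208} = \frac{223}{299} + 4 \left(-8 + 3\right) \frac{1}{208} = \frac{223}{299} + 4 \left(-5\right) \frac{1}{208} = \frac{223}{299} - \frac{5}{52} = \frac{777}{1196}$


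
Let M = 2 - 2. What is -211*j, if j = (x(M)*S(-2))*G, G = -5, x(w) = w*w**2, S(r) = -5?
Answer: 0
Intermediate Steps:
M = 0
x(w) = w**3
j = 0 (j = (0**3*(-5))*(-5) = (0*(-5))*(-5) = 0*(-5) = 0)
-211*j = -211*0 = 0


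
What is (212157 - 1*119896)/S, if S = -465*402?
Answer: -92261/186930 ≈ -0.49356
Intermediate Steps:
S = -186930
(212157 - 1*119896)/S = (212157 - 1*119896)/(-186930) = (212157 - 119896)*(-1/186930) = 92261*(-1/186930) = -92261/186930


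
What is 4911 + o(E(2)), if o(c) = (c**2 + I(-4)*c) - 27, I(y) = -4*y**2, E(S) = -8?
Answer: 5460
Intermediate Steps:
o(c) = -27 + c**2 - 64*c (o(c) = (c**2 + (-4*(-4)**2)*c) - 27 = (c**2 + (-4*16)*c) - 27 = (c**2 - 64*c) - 27 = -27 + c**2 - 64*c)
4911 + o(E(2)) = 4911 + (-27 + (-8)**2 - 64*(-8)) = 4911 + (-27 + 64 + 512) = 4911 + 549 = 5460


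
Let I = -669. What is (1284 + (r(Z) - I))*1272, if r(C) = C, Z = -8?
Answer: 2474040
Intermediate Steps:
(1284 + (r(Z) - I))*1272 = (1284 + (-8 - 1*(-669)))*1272 = (1284 + (-8 + 669))*1272 = (1284 + 661)*1272 = 1945*1272 = 2474040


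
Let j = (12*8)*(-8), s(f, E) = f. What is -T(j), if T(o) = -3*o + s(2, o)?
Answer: -2306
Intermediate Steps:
j = -768 (j = 96*(-8) = -768)
T(o) = 2 - 3*o (T(o) = -3*o + 2 = 2 - 3*o)
-T(j) = -(2 - 3*(-768)) = -(2 + 2304) = -1*2306 = -2306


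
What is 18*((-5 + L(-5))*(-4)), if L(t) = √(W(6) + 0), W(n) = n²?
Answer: -72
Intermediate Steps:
L(t) = 6 (L(t) = √(6² + 0) = √(36 + 0) = √36 = 6)
18*((-5 + L(-5))*(-4)) = 18*((-5 + 6)*(-4)) = 18*(1*(-4)) = 18*(-4) = -72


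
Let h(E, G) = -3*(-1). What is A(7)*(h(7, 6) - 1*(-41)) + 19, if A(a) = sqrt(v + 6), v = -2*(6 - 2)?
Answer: 19 + 44*I*sqrt(2) ≈ 19.0 + 62.225*I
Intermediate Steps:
h(E, G) = 3
v = -8 (v = -2*4 = -8)
A(a) = I*sqrt(2) (A(a) = sqrt(-8 + 6) = sqrt(-2) = I*sqrt(2))
A(7)*(h(7, 6) - 1*(-41)) + 19 = (I*sqrt(2))*(3 - 1*(-41)) + 19 = (I*sqrt(2))*(3 + 41) + 19 = (I*sqrt(2))*44 + 19 = 44*I*sqrt(2) + 19 = 19 + 44*I*sqrt(2)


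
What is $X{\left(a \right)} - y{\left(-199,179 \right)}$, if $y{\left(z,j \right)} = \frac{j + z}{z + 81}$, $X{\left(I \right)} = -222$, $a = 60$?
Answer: $- \frac{13108}{59} \approx -222.17$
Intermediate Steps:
$y{\left(z,j \right)} = \frac{j + z}{81 + z}$
$X{\left(a \right)} - y{\left(-199,179 \right)} = -222 - \frac{179 - 199}{81 - 199} = -222 - \frac{1}{-118} \left(-20\right) = -222 - \left(- \frac{1}{118}\right) \left(-20\right) = -222 - \frac{10}{59} = - \frac{13108}{59}$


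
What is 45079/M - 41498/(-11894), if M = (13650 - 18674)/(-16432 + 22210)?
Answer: -774444903269/14938864 ≈ -51841.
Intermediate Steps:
M = -2512/2889 (M = -5024/5778 = -5024*1/5778 = -2512/2889 ≈ -0.86950)
45079/M - 41498/(-11894) = 45079/(-2512/2889) - 41498/(-11894) = 45079*(-2889/2512) - 41498*(-1/11894) = -130233231/2512 + 20749/5947 = -774444903269/14938864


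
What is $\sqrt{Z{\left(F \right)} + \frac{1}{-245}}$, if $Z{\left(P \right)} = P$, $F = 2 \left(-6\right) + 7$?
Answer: $\frac{i \sqrt{6130}}{35} \approx 2.237 i$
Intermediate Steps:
$F = -5$ ($F = -12 + 7 = -5$)
$\sqrt{Z{\left(F \right)} + \frac{1}{-245}} = \sqrt{-5 + \frac{1}{-245}} = \sqrt{-5 - \frac{1}{245}} = \sqrt{- \frac{1226}{245}} = \frac{i \sqrt{6130}}{35}$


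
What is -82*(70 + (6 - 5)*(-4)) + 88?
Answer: -5324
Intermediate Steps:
-82*(70 + (6 - 5)*(-4)) + 88 = -82*(70 + 1*(-4)) + 88 = -82*(70 - 4) + 88 = -82*66 + 88 = -5412 + 88 = -5324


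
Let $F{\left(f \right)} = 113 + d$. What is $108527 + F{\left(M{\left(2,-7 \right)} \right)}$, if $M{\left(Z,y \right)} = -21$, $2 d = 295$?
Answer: $\frac{217575}{2} \approx 1.0879 \cdot 10^{5}$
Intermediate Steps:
$d = \frac{295}{2}$ ($d = \frac{1}{2} \cdot 295 = \frac{295}{2} \approx 147.5$)
$F{\left(f \right)} = \frac{521}{2}$ ($F{\left(f \right)} = 113 + \frac{295}{2} = \frac{521}{2}$)
$108527 + F{\left(M{\left(2,-7 \right)} \right)} = 108527 + \frac{521}{2} = \frac{217575}{2}$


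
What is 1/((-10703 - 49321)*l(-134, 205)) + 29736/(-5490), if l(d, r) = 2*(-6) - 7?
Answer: -30885787/5702280 ≈ -5.4164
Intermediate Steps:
l(d, r) = -19 (l(d, r) = -12 - 7 = -19)
1/((-10703 - 49321)*l(-134, 205)) + 29736/(-5490) = 1/(-10703 - 49321*(-19)) + 29736/(-5490) = -1/19/(-60024) + 29736*(-1/5490) = -1/60024*(-1/19) - 1652/305 = 1/1140456 - 1652/305 = -30885787/5702280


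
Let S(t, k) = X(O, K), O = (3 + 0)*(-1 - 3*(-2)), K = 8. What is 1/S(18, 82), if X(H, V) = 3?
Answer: ⅓ ≈ 0.33333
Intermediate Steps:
O = 15 (O = 3*(-1 + 6) = 3*5 = 15)
S(t, k) = 3
1/S(18, 82) = 1/3 = ⅓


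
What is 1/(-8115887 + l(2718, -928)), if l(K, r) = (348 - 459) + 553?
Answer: -1/8115445 ≈ -1.2322e-7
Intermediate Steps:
l(K, r) = 442 (l(K, r) = -111 + 553 = 442)
1/(-8115887 + l(2718, -928)) = 1/(-8115887 + 442) = 1/(-8115445) = -1/8115445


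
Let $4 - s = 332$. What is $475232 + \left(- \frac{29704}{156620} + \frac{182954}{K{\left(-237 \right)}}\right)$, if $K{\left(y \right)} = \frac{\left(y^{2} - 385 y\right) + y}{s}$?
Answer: $\frac{2736276039720158}{5762715435} \approx 4.7482 \cdot 10^{5}$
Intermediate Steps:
$s = -328$ ($s = 4 - 332 = -328$)
$K{\left(y \right)} = - \frac{y^{2}}{328} + \frac{48 y}{41}$ ($K{\left(y \right)} = \frac{\left(y^{2} - 385 y\right) + y}{-328} = \left(y^{2} - 384 y\right) \left(- \frac{1}{328}\right) = - \frac{y^{2}}{328} + \frac{48 y}{41}$)
$475232 + \left(- \frac{29704}{156620} + \frac{182954}{K{\left(-237 \right)}}\right) = 475232 + \left(- \frac{29704}{156620} + \frac{182954}{\frac{1}{328} \left(-237\right) \left(384 - -237\right)}\right) = 475232 + \left(\left(-29704\right) \frac{1}{156620} + \frac{182954}{\frac{1}{328} \left(-237\right) \left(384 + 237\right)}\right) = 475232 + \left(- \frac{7426}{39155} + \frac{182954}{\frac{1}{328} \left(-237\right) 621}\right) = 475232 + \left(- \frac{7426}{39155} + \frac{182954}{- \frac{147177}{328}}\right) = 475232 + \left(- \frac{7426}{39155} + 182954 \left(- \frac{328}{147177}\right)\right) = 475232 - \frac{2350741885762}{5762715435} = \frac{2736276039720158}{5762715435}$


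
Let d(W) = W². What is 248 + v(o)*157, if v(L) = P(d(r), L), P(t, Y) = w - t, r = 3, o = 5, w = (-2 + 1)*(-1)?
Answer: -1008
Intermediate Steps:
w = 1 (w = -1*(-1) = 1)
P(t, Y) = 1 - t
v(L) = -8 (v(L) = 1 - 1*3² = 1 - 1*9 = 1 - 9 = -8)
248 + v(o)*157 = 248 - 8*157 = 248 - 1256 = -1008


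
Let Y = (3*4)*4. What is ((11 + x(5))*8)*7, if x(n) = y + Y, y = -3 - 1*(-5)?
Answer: 3416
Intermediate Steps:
Y = 48 (Y = 12*4 = 48)
y = 2 (y = -3 + 5 = 2)
x(n) = 50 (x(n) = 2 + 48 = 50)
((11 + x(5))*8)*7 = ((11 + 50)*8)*7 = (61*8)*7 = 488*7 = 3416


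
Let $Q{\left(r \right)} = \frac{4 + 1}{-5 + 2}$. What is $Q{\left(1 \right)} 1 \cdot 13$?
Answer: $- \frac{65}{3} \approx -21.667$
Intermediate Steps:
$Q{\left(r \right)} = - \frac{5}{3}$ ($Q{\left(r \right)} = \frac{5}{-3} = 5 \left(- \frac{1}{3}\right) = - \frac{5}{3}$)
$Q{\left(1 \right)} 1 \cdot 13 = \left(- \frac{5}{3}\right) 1 \cdot 13 = \left(- \frac{5}{3}\right) 13 = - \frac{65}{3}$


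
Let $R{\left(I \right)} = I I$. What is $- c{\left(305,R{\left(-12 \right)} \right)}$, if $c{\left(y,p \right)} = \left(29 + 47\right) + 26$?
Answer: $-102$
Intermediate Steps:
$R{\left(I \right)} = I^{2}$
$c{\left(y,p \right)} = 102$ ($c{\left(y,p \right)} = 76 + 26 = 102$)
$- c{\left(305,R{\left(-12 \right)} \right)} = \left(-1\right) 102 = -102$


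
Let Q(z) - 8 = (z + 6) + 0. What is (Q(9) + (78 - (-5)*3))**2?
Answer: 13456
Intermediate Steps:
Q(z) = 14 + z (Q(z) = 8 + ((z + 6) + 0) = 8 + ((6 + z) + 0) = 8 + (6 + z) = 14 + z)
(Q(9) + (78 - (-5)*3))**2 = ((14 + 9) + (78 - (-5)*3))**2 = (23 + (78 - 1*(-15)))**2 = (23 + (78 + 15))**2 = (23 + 93)**2 = 116**2 = 13456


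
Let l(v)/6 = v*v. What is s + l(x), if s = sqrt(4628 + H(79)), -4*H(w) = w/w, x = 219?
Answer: 287766 + sqrt(18511)/2 ≈ 2.8783e+5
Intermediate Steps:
H(w) = -1/4 (H(w) = -w/(4*w) = -1/4*1 = -1/4)
s = sqrt(18511)/2 (s = sqrt(4628 - 1/4) = sqrt(18511/4) = sqrt(18511)/2 ≈ 68.028)
l(v) = 6*v**2 (l(v) = 6*(v*v) = 6*v**2)
s + l(x) = sqrt(18511)/2 + 6*219**2 = sqrt(18511)/2 + 6*47961 = sqrt(18511)/2 + 287766 = 287766 + sqrt(18511)/2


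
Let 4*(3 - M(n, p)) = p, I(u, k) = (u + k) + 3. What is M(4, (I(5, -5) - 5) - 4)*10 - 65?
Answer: -20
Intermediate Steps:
I(u, k) = 3 + k + u (I(u, k) = (k + u) + 3 = 3 + k + u)
M(n, p) = 3 - p/4
M(4, (I(5, -5) - 5) - 4)*10 - 65 = (3 - (((3 - 5 + 5) - 5) - 4)/4)*10 - 65 = (3 - ((3 - 5) - 4)/4)*10 - 65 = (3 - (-2 - 4)/4)*10 - 65 = (3 - 1/4*(-6))*10 - 65 = (3 + 3/2)*10 - 65 = (9/2)*10 - 65 = 45 - 65 = -20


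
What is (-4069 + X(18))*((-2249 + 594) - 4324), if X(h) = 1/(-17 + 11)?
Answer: 48659095/2 ≈ 2.4330e+7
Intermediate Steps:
X(h) = -⅙ (X(h) = 1/(-6) = -⅙)
(-4069 + X(18))*((-2249 + 594) - 4324) = (-4069 - ⅙)*((-2249 + 594) - 4324) = -24415*(-1655 - 4324)/6 = -24415/6*(-5979) = 48659095/2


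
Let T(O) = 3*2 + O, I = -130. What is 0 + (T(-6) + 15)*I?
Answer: -1950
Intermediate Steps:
T(O) = 6 + O
0 + (T(-6) + 15)*I = 0 + ((6 - 6) + 15)*(-130) = 0 + (0 + 15)*(-130) = 0 + 15*(-130) = 0 - 1950 = -1950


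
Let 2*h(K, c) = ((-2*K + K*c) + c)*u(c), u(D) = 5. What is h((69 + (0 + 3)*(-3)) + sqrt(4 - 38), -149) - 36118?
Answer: -118281/2 - 755*I*sqrt(34)/2 ≈ -59141.0 - 2201.2*I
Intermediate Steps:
h(K, c) = -5*K + 5*c/2 + 5*K*c/2 (h(K, c) = (((-2*K + K*c) + c)*5)/2 = ((c - 2*K + K*c)*5)/2 = (-10*K + 5*c + 5*K*c)/2 = -5*K + 5*c/2 + 5*K*c/2)
h((69 + (0 + 3)*(-3)) + sqrt(4 - 38), -149) - 36118 = (-5*((69 + (0 + 3)*(-3)) + sqrt(4 - 38)) + (5/2)*(-149) + (5/2)*((69 + (0 + 3)*(-3)) + sqrt(4 - 38))*(-149)) - 36118 = (-5*((69 + 3*(-3)) + sqrt(-34)) - 745/2 + (5/2)*((69 + 3*(-3)) + sqrt(-34))*(-149)) - 36118 = (-5*((69 - 9) + I*sqrt(34)) - 745/2 + (5/2)*((69 - 9) + I*sqrt(34))*(-149)) - 36118 = (-5*(60 + I*sqrt(34)) - 745/2 + (5/2)*(60 + I*sqrt(34))*(-149)) - 36118 = ((-300 - 5*I*sqrt(34)) - 745/2 + (-22350 - 745*I*sqrt(34)/2)) - 36118 = (-46045/2 - 755*I*sqrt(34)/2) - 36118 = -118281/2 - 755*I*sqrt(34)/2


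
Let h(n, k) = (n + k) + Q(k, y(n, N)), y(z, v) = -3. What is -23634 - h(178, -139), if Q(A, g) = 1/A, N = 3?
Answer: -3290546/139 ≈ -23673.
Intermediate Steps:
h(n, k) = k + n + 1/k (h(n, k) = (n + k) + 1/k = (k + n) + 1/k = k + n + 1/k)
-23634 - h(178, -139) = -23634 - (-139 + 178 + 1/(-139)) = -23634 - (-139 + 178 - 1/139) = -23634 - 1*5420/139 = -23634 - 5420/139 = -3290546/139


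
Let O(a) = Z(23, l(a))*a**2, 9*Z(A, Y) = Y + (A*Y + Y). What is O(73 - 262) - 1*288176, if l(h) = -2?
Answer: -486626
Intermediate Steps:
Z(A, Y) = 2*Y/9 + A*Y/9 (Z(A, Y) = (Y + (A*Y + Y))/9 = (Y + (Y + A*Y))/9 = (2*Y + A*Y)/9 = 2*Y/9 + A*Y/9)
O(a) = -50*a**2/9 (O(a) = ((1/9)*(-2)*(2 + 23))*a**2 = ((1/9)*(-2)*25)*a**2 = -50*a**2/9)
O(73 - 262) - 1*288176 = -50*(73 - 262)**2/9 - 1*288176 = -50/9*(-189)**2 - 288176 = -50/9*35721 - 288176 = -198450 - 288176 = -486626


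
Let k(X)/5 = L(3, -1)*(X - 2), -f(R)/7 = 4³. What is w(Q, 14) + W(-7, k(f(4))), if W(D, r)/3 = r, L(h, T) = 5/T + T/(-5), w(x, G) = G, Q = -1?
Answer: 32414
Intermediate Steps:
L(h, T) = 5/T - T/5 (L(h, T) = 5/T + T*(-⅕) = 5/T - T/5)
f(R) = -448 (f(R) = -7*4³ = -7*64 = -448)
k(X) = 48 - 24*X (k(X) = 5*((5/(-1) - ⅕*(-1))*(X - 2)) = 5*((5*(-1) + ⅕)*(-2 + X)) = 5*((-5 + ⅕)*(-2 + X)) = 5*(-24*(-2 + X)/5) = 5*(48/5 - 24*X/5) = 48 - 24*X)
W(D, r) = 3*r
w(Q, 14) + W(-7, k(f(4))) = 14 + 3*(48 - 24*(-448)) = 14 + 3*(48 + 10752) = 14 + 3*10800 = 14 + 32400 = 32414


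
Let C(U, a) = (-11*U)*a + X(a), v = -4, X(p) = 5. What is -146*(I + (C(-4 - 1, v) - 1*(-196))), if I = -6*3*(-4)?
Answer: -7738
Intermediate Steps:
I = 72 (I = -18*(-4) = 72)
C(U, a) = 5 - 11*U*a (C(U, a) = (-11*U)*a + 5 = -11*U*a + 5 = 5 - 11*U*a)
-146*(I + (C(-4 - 1, v) - 1*(-196))) = -146*(72 + ((5 - 11*(-4 - 1)*(-4)) - 1*(-196))) = -146*(72 + ((5 - 11*(-5)*(-4)) + 196)) = -146*(72 + ((5 - 220) + 196)) = -146*(72 + (-215 + 196)) = -146*(72 - 19) = -146*53 = -7738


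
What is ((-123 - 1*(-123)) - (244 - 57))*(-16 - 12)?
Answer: 5236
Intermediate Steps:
((-123 - 1*(-123)) - (244 - 57))*(-16 - 12) = ((-123 + 123) - 1*187)*(-28) = (0 - 187)*(-28) = -187*(-28) = 5236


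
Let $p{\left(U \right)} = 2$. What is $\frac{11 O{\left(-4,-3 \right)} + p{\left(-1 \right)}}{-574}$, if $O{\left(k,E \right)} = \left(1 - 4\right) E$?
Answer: $- \frac{101}{574} \approx -0.17596$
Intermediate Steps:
$O{\left(k,E \right)} = - 3 E$
$\frac{11 O{\left(-4,-3 \right)} + p{\left(-1 \right)}}{-574} = \frac{11 \left(\left(-3\right) \left(-3\right)\right) + 2}{-574} = \left(11 \cdot 9 + 2\right) \left(- \frac{1}{574}\right) = \left(99 + 2\right) \left(- \frac{1}{574}\right) = 101 \left(- \frac{1}{574}\right) = - \frac{101}{574}$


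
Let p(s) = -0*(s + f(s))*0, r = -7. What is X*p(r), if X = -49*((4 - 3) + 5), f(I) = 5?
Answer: 0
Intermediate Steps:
X = -294 (X = -49*(1 + 5) = -49*6 = -294)
p(s) = 0 (p(s) = -0*(s + 5)*0 = -0*(5 + s)*0 = -4*0*0 = 0*0 = 0)
X*p(r) = -294*0 = 0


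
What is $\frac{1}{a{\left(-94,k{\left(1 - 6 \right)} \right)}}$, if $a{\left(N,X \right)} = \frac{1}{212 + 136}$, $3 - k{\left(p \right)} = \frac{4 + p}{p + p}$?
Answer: $348$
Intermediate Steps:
$k{\left(p \right)} = 3 - \frac{4 + p}{2 p}$ ($k{\left(p \right)} = 3 - \frac{4 + p}{p + p} = 3 - \frac{4 + p}{2 p}$)
$a{\left(N,X \right)} = \frac{1}{348}$
$\frac{1}{a{\left(-94,k{\left(1 - 6 \right)} \right)}} = \frac{1}{\frac{1}{348}} = 348$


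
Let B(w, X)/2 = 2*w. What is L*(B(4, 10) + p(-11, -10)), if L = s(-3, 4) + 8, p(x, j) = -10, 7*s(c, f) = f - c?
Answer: 54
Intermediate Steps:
s(c, f) = -c/7 + f/7 (s(c, f) = (f - c)/7 = -c/7 + f/7)
L = 9 (L = (-⅐*(-3) + (⅐)*4) + 8 = (3/7 + 4/7) + 8 = 1 + 8 = 9)
B(w, X) = 4*w (B(w, X) = 2*(2*w) = 4*w)
L*(B(4, 10) + p(-11, -10)) = 9*(4*4 - 10) = 9*(16 - 10) = 9*6 = 54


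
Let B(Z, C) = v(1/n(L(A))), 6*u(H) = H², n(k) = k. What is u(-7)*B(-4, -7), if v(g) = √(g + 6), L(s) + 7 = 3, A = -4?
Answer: 49*√23/12 ≈ 19.583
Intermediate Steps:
L(s) = -4 (L(s) = -7 + 3 = -4)
u(H) = H²/6
v(g) = √(6 + g)
B(Z, C) = √23/2 (B(Z, C) = √(6 + 1/(-4)) = √(6 - ¼) = √(23/4) = √23/2)
u(-7)*B(-4, -7) = ((⅙)*(-7)²)*(√23/2) = ((⅙)*49)*(√23/2) = 49*(√23/2)/6 = 49*√23/12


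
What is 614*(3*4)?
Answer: 7368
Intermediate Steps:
614*(3*4) = 614*12 = 7368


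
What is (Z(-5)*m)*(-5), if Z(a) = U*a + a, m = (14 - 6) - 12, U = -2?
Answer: 100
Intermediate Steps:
m = -4 (m = 8 - 12 = -4)
Z(a) = -a (Z(a) = -2*a + a = -a)
(Z(-5)*m)*(-5) = (-1*(-5)*(-4))*(-5) = (5*(-4))*(-5) = -20*(-5) = 100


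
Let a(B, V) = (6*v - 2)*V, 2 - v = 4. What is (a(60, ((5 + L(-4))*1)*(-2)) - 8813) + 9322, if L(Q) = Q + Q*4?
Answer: 89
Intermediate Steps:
v = -2 (v = 2 - 1*4 = 2 - 4 = -2)
L(Q) = 5*Q (L(Q) = Q + 4*Q = 5*Q)
a(B, V) = -14*V (a(B, V) = (6*(-2) - 2)*V = (-12 - 2)*V = -14*V)
(a(60, ((5 + L(-4))*1)*(-2)) - 8813) + 9322 = (-14*(5 + 5*(-4))*1*(-2) - 8813) + 9322 = (-14*(5 - 20)*1*(-2) - 8813) + 9322 = (-14*(-15*1)*(-2) - 8813) + 9322 = (-(-210)*(-2) - 8813) + 9322 = (-14*30 - 8813) + 9322 = (-420 - 8813) + 9322 = -9233 + 9322 = 89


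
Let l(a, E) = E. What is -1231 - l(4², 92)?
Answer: -1323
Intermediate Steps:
-1231 - l(4², 92) = -1231 - 1*92 = -1231 - 92 = -1323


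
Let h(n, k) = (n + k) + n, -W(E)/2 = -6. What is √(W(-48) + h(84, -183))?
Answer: I*√3 ≈ 1.732*I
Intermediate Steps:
W(E) = 12 (W(E) = -2*(-6) = 12)
h(n, k) = k + 2*n (h(n, k) = (k + n) + n = k + 2*n)
√(W(-48) + h(84, -183)) = √(12 + (-183 + 2*84)) = √(12 + (-183 + 168)) = √(12 - 15) = √(-3) = I*√3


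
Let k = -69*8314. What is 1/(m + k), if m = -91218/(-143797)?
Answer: -143797/82491358584 ≈ -1.7432e-6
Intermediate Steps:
k = -573666
m = 91218/143797 (m = -91218*(-1/143797) = 91218/143797 ≈ 0.63435)
1/(m + k) = 1/(91218/143797 - 573666) = 1/(-82491358584/143797) = -143797/82491358584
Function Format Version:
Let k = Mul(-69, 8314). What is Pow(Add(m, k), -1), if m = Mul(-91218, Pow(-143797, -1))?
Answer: Rational(-143797, 82491358584) ≈ -1.7432e-6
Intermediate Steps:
k = -573666
m = Rational(91218, 143797) (m = Mul(-91218, Rational(-1, 143797)) = Rational(91218, 143797) ≈ 0.63435)
Pow(Add(m, k), -1) = Pow(Add(Rational(91218, 143797), -573666), -1) = Pow(Rational(-82491358584, 143797), -1) = Rational(-143797, 82491358584)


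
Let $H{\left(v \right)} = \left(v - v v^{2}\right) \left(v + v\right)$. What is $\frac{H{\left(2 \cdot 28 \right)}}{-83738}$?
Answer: $\frac{9831360}{41869} \approx 234.81$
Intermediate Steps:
$H{\left(v \right)} = 2 v \left(v - v^{3}\right)$ ($H{\left(v \right)} = \left(v - v^{3}\right) 2 v = 2 v \left(v - v^{3}\right)$)
$\frac{H{\left(2 \cdot 28 \right)}}{-83738} = \frac{2 \left(2 \cdot 28\right)^{2} \left(1 - \left(2 \cdot 28\right)^{2}\right)}{-83738} = 2 \cdot 56^{2} \left(1 - 56^{2}\right) \left(- \frac{1}{83738}\right) = 2 \cdot 3136 \left(1 - 3136\right) \left(- \frac{1}{83738}\right) = 2 \cdot 3136 \left(-3135\right) \left(- \frac{1}{83738}\right) = \left(-19662720\right) \left(- \frac{1}{83738}\right) = \frac{9831360}{41869}$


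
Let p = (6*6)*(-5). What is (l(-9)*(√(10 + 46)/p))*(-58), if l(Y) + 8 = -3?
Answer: -319*√14/45 ≈ -26.524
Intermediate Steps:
l(Y) = -11 (l(Y) = -8 - 3 = -11)
p = -180 (p = 36*(-5) = -180)
(l(-9)*(√(10 + 46)/p))*(-58) = -11*√(10 + 46)/(-180)*(-58) = -11*√56*(-1)/180*(-58) = -11*2*√14*(-1)/180*(-58) = -(-11)*√14/90*(-58) = (11*√14/90)*(-58) = -319*√14/45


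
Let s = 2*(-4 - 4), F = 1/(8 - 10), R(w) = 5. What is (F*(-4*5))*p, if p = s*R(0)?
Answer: -800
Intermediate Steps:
F = -½ (F = 1/(-2) = -½ ≈ -0.50000)
s = -16 (s = 2*(-8) = -16)
p = -80 (p = -16*5 = -80)
(F*(-4*5))*p = -(-2)*5*(-80) = -½*(-20)*(-80) = 10*(-80) = -800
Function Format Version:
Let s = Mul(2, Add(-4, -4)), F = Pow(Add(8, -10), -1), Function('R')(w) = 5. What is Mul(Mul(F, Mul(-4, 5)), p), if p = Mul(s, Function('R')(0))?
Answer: -800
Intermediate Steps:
F = Rational(-1, 2) (F = Pow(-2, -1) = Rational(-1, 2) ≈ -0.50000)
s = -16 (s = Mul(2, -8) = -16)
p = -80 (p = Mul(-16, 5) = -80)
Mul(Mul(F, Mul(-4, 5)), p) = Mul(Mul(Rational(-1, 2), Mul(-4, 5)), -80) = Mul(Mul(Rational(-1, 2), -20), -80) = Mul(10, -80) = -800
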